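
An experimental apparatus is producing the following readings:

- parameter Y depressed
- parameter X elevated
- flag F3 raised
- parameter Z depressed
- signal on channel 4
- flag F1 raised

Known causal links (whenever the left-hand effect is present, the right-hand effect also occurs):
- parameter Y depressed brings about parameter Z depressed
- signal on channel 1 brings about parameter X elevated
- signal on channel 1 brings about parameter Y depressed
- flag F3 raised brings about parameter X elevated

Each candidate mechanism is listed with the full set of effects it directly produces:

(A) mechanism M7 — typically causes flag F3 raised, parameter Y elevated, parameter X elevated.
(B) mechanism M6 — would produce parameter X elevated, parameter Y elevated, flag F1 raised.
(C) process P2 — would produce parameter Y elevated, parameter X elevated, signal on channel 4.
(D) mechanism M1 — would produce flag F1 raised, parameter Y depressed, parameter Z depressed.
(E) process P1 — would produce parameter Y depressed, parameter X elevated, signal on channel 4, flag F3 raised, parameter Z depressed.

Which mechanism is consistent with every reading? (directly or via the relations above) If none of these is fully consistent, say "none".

Testing each hypothesis:
(A) mechanism M7 — parameter Y depressed -; parameter X elevated +; flag F3 raised +; parameter Z depressed -; signal on channel 4 -; flag F1 raised -
(B) mechanism M6 — parameter Y depressed -; parameter X elevated +; flag F3 raised -; parameter Z depressed -; signal on channel 4 -; flag F1 raised +
(C) process P2 — parameter Y depressed -; parameter X elevated +; flag F3 raised -; parameter Z depressed -; signal on channel 4 +; flag F1 raised -
(D) mechanism M1 — does not account for parameter X elevated, flag F3 raised, signal on channel 4
(E) process P1 — does not account for flag F1 raised
No candidate is consistent with all observations.

none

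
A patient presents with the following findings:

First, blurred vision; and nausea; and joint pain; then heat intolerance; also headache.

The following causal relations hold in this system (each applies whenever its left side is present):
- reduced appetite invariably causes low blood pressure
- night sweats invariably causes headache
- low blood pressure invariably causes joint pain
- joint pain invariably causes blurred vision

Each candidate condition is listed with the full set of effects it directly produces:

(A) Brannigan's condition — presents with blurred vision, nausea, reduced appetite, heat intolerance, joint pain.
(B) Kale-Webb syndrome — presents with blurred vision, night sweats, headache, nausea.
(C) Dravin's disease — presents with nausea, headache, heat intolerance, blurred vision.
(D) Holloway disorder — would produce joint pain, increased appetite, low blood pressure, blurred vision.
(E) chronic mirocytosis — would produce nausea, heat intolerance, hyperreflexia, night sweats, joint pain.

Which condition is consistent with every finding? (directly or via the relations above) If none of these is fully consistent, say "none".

E

Per-candidate check:
(A) Brannigan's condition — does not account for headache
(B) Kale-Webb syndrome — blurred vision ✓; nausea ✓; joint pain ✗; heat intolerance ✗; headache ✓
(C) Dravin's disease — does not account for joint pain
(D) Holloway disorder — blurred vision ✓; nausea ✗; joint pain ✓; heat intolerance ✗; headache ✗
(E) chronic mirocytosis — blurred vision ✓ (via joint pain → blurred vision); nausea ✓; joint pain ✓; heat intolerance ✓; headache ✓ (via night sweats → headache)
(E) alone accounts for all the evidence.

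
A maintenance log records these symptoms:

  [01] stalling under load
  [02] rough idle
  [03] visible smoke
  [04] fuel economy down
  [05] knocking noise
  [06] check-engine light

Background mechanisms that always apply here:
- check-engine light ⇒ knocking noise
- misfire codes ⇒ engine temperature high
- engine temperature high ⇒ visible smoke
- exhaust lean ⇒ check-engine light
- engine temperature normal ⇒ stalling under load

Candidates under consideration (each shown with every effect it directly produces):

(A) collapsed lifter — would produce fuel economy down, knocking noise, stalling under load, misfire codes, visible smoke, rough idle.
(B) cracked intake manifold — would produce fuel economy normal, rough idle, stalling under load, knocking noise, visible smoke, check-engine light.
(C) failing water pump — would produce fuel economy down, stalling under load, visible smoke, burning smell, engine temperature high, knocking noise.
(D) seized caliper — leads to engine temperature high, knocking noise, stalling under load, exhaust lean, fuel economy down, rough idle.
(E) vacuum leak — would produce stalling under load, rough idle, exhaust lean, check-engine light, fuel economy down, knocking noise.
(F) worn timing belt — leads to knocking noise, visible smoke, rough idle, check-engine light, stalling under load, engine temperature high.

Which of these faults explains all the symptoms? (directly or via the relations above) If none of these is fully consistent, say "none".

D

For each candidate, compare predicted effects to what was observed:
(A) collapsed lifter — stalling under load yes; rough idle yes; visible smoke yes; fuel economy down yes; knocking noise yes; check-engine light NO
(B) cracked intake manifold — fails on fuel economy down (predicts fuel economy normal, not fuel economy down)
(C) failing water pump — stalling under load yes; rough idle NO; visible smoke yes; fuel economy down yes; knocking noise yes; check-engine light NO
(D) seized caliper — accounts for every observation (visible smoke through engine temperature high → visible smoke)
(E) vacuum leak — stalling under load yes; rough idle yes; visible smoke NO; fuel economy down yes; knocking noise yes; check-engine light yes
(F) worn timing belt — stalling under load yes; rough idle yes; visible smoke yes; fuel economy down NO; knocking noise yes; check-engine light yes
(D) is the only candidate with no mismatches.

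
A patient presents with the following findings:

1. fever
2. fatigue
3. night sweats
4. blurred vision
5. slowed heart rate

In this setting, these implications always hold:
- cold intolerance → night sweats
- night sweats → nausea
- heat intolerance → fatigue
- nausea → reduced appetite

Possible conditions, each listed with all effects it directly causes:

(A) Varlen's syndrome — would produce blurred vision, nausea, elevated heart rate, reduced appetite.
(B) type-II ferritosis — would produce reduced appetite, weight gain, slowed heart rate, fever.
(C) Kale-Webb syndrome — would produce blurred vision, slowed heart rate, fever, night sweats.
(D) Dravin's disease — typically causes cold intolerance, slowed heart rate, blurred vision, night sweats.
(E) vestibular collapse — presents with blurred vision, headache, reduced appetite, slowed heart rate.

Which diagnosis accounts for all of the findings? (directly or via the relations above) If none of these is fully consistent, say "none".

none

Per-candidate check:
(A) Varlen's syndrome — fails on fever, fatigue, night sweats, slowed heart rate (predicts elevated heart rate, not slowed heart rate)
(B) type-II ferritosis — fever match; fatigue miss; night sweats miss; blurred vision miss; slowed heart rate match
(C) Kale-Webb syndrome — fever match; fatigue miss; night sweats match; blurred vision match; slowed heart rate match
(D) Dravin's disease — fever miss; fatigue miss; night sweats match; blurred vision match; slowed heart rate match
(E) vestibular collapse — does not account for fever, fatigue, night sweats
None of the listed candidates fits everything.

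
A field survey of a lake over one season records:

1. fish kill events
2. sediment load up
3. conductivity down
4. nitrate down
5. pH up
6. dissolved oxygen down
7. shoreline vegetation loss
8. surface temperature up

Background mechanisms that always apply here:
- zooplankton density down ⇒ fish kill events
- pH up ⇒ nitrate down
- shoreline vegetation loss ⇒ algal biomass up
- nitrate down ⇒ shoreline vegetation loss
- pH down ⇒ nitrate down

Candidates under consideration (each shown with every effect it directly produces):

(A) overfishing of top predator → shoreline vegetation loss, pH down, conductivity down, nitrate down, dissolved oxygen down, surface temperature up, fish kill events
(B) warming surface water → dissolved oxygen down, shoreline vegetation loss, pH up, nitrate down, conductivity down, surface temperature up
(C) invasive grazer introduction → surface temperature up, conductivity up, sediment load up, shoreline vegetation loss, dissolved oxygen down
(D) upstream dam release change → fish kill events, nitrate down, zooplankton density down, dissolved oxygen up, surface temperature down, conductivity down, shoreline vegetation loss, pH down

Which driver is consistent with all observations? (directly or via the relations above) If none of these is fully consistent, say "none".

For each candidate, compare predicted effects to what was observed:
(A) overfishing of top predator — fails on sediment load up, pH up (predicts pH down, not pH up)
(B) warming surface water — fish kill events miss; sediment load up miss; conductivity down match; nitrate down match; pH up match; dissolved oxygen down match; shoreline vegetation loss match; surface temperature up match
(C) invasive grazer introduction — fish kill events miss; sediment load up match; conductivity down miss; nitrate down miss; pH up miss; dissolved oxygen down match; shoreline vegetation loss match; surface temperature up match
(D) upstream dam release change — fails on sediment load up, pH up, dissolved oxygen down, surface temperature up (predicts pH down, not pH up; predicts dissolved oxygen up, not dissolved oxygen down; predicts surface temperature down, not surface temperature up)
Every candidate fails on at least one observation.

none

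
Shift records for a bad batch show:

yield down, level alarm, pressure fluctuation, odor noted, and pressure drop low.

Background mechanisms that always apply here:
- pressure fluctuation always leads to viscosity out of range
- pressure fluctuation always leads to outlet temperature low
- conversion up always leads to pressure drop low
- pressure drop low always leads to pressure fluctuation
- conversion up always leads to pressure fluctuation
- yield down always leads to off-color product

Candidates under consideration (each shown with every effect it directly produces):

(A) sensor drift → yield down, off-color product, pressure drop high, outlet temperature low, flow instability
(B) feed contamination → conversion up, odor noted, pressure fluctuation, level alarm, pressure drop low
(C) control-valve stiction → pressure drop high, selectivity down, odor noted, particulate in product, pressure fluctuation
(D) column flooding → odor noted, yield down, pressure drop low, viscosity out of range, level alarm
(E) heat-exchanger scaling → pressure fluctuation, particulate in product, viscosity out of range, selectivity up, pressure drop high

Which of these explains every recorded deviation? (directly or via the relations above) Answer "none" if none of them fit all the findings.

D

For each candidate, compare predicted effects to what was observed:
(A) sensor drift — yield down +; level alarm -; pressure fluctuation -; odor noted -; pressure drop low -
(B) feed contamination — yield down -; level alarm +; pressure fluctuation +; odor noted +; pressure drop low +
(C) control-valve stiction — fails on yield down, level alarm, pressure drop low (predicts pressure drop high, not pressure drop low)
(D) column flooding — yield down +; level alarm +; pressure fluctuation + (through pressure drop low → pressure fluctuation); odor noted +; pressure drop low +
(E) heat-exchanger scaling — fails on yield down, level alarm, odor noted, pressure drop low (predicts pressure drop high, not pressure drop low)
(D) is the only candidate with no mismatches.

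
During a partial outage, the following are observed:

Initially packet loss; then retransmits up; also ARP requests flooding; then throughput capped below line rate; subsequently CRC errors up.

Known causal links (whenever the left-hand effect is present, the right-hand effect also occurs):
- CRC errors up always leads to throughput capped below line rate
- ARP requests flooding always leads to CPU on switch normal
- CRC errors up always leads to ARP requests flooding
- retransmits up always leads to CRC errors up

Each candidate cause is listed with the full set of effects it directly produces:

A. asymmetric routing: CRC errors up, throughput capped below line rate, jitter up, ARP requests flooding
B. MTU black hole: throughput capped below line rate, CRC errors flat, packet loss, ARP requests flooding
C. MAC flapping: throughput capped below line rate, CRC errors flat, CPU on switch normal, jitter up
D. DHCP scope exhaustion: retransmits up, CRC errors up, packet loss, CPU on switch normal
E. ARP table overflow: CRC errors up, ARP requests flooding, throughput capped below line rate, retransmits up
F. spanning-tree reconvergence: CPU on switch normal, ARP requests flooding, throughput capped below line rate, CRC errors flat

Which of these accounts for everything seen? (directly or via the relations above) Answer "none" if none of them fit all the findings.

D

Per-candidate check:
(A) asymmetric routing — packet loss ✗; retransmits up ✗; ARP requests flooding ✓; throughput capped below line rate ✓; CRC errors up ✓
(B) MTU black hole — fails on retransmits up, CRC errors up (predicts CRC errors flat, not CRC errors up)
(C) MAC flapping — packet loss ✗; retransmits up ✗; ARP requests flooding ✗; throughput capped below line rate ✓; CRC errors up ✗
(D) DHCP scope exhaustion — accounts for every observation (ARP requests flooding through CRC errors up → ARP requests flooding)
(E) ARP table overflow — packet loss ✗; retransmits up ✓; ARP requests flooding ✓; throughput capped below line rate ✓; CRC errors up ✓
(F) spanning-tree reconvergence — fails on packet loss, retransmits up, CRC errors up (predicts CRC errors flat, not CRC errors up)
(D) alone accounts for all the evidence.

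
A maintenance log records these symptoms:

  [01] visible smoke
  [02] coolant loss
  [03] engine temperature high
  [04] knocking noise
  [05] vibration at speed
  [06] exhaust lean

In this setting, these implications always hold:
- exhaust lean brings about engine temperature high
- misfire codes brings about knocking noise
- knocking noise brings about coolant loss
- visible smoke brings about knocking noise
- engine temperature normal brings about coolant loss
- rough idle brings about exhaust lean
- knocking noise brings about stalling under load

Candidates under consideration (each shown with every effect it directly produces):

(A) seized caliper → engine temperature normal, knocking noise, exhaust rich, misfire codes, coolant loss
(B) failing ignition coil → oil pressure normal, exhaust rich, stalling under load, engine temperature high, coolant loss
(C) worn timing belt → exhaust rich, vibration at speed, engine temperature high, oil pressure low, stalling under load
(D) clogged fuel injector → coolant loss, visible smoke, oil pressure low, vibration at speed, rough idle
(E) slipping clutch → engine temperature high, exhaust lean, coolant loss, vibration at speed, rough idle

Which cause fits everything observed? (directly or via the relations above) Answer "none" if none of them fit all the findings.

D

Per-candidate check:
(A) seized caliper — visible smoke ✗; coolant loss ✓; engine temperature high ✗; knocking noise ✓; vibration at speed ✗; exhaust lean ✗
(B) failing ignition coil — visible smoke ✗; coolant loss ✓; engine temperature high ✓; knocking noise ✗; vibration at speed ✗; exhaust lean ✗
(C) worn timing belt — fails on visible smoke, coolant loss, knocking noise, exhaust lean (predicts exhaust rich, not exhaust lean)
(D) clogged fuel injector — accounts for every observation (engine temperature high via rough idle → exhaust lean → engine temperature high)
(E) slipping clutch — visible smoke ✗; coolant loss ✓; engine temperature high ✓; knocking noise ✗; vibration at speed ✓; exhaust lean ✓
Only (D) is consistent with every observation.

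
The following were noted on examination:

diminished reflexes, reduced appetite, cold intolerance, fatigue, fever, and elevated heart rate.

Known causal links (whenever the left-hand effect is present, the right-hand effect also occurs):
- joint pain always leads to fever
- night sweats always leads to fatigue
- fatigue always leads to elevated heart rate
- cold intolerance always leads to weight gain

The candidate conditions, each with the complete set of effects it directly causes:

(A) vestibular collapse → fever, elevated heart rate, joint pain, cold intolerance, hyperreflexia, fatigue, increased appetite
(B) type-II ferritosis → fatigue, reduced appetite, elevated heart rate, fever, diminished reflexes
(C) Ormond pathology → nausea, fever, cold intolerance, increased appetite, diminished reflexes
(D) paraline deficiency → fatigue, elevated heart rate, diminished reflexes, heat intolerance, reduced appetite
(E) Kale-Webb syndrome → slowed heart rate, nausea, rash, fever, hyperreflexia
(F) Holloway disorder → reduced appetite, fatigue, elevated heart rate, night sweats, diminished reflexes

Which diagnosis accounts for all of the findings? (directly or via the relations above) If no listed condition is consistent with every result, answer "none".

none

Checking each candidate against the observations:
(A) vestibular collapse — fails on diminished reflexes, reduced appetite (predicts hyperreflexia, not diminished reflexes; predicts increased appetite, not reduced appetite)
(B) type-II ferritosis — diminished reflexes yes; reduced appetite yes; cold intolerance NO; fatigue yes; fever yes; elevated heart rate yes
(C) Ormond pathology — diminished reflexes yes; reduced appetite NO; cold intolerance yes; fatigue NO; fever yes; elevated heart rate NO
(D) paraline deficiency — fails on cold intolerance, fever (predicts heat intolerance, not cold intolerance)
(E) Kale-Webb syndrome — fails on diminished reflexes, reduced appetite, cold intolerance, fatigue, elevated heart rate (predicts hyperreflexia, not diminished reflexes; predicts slowed heart rate, not elevated heart rate)
(F) Holloway disorder — diminished reflexes yes; reduced appetite yes; cold intolerance NO; fatigue yes; fever NO; elevated heart rate yes
No candidate is consistent with all observations.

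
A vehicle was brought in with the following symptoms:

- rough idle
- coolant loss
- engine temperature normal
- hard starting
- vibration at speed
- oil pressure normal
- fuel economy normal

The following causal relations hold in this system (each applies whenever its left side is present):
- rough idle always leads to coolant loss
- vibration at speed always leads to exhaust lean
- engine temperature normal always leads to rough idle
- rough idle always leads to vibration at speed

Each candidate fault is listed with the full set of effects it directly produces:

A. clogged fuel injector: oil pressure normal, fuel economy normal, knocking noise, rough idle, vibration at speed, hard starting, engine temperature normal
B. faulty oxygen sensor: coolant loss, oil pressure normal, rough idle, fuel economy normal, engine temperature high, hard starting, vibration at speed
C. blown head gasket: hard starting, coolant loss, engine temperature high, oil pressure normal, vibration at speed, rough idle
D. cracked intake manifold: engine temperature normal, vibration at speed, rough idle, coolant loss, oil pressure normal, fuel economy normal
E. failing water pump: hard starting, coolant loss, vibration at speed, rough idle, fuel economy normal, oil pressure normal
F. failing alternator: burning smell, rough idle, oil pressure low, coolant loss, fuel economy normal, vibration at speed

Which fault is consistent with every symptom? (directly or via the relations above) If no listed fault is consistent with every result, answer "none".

For each candidate, compare predicted effects to what was observed:
(A) clogged fuel injector — accounts for every observation (coolant loss via rough idle → coolant loss)
(B) faulty oxygen sensor — fails on engine temperature normal (predicts engine temperature high, not engine temperature normal)
(C) blown head gasket — fails on engine temperature normal, fuel economy normal (predicts engine temperature high, not engine temperature normal)
(D) cracked intake manifold — does not account for hard starting
(E) failing water pump — does not account for engine temperature normal
(F) failing alternator — rough idle yes; coolant loss yes; engine temperature normal NO; hard starting NO; vibration at speed yes; oil pressure normal NO; fuel economy normal yes
(A) alone accounts for all the evidence.

A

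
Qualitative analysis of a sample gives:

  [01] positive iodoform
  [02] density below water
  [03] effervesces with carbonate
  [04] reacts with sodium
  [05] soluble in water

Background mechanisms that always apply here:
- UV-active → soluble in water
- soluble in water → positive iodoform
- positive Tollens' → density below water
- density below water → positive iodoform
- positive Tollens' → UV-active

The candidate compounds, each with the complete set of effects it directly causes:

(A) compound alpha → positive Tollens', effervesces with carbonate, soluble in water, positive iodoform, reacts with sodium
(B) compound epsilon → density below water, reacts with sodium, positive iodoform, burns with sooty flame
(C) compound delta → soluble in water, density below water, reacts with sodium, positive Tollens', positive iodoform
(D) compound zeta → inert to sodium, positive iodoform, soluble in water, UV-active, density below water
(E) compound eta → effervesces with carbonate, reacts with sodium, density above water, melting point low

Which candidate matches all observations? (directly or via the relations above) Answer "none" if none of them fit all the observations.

Per-candidate check:
(A) compound alpha — positive iodoform ✓; density below water ✓ (via positive Tollens' → density below water); effervesces with carbonate ✓; reacts with sodium ✓; soluble in water ✓
(B) compound epsilon — positive iodoform ✓; density below water ✓; effervesces with carbonate ✗; reacts with sodium ✓; soluble in water ✗
(C) compound delta — positive iodoform ✓; density below water ✓; effervesces with carbonate ✗; reacts with sodium ✓; soluble in water ✓
(D) compound zeta — fails on effervesces with carbonate, reacts with sodium (predicts inert to sodium, not reacts with sodium)
(E) compound eta — positive iodoform ✗; density below water ✗; effervesces with carbonate ✓; reacts with sodium ✓; soluble in water ✗
(A) is the only candidate with no mismatches.

A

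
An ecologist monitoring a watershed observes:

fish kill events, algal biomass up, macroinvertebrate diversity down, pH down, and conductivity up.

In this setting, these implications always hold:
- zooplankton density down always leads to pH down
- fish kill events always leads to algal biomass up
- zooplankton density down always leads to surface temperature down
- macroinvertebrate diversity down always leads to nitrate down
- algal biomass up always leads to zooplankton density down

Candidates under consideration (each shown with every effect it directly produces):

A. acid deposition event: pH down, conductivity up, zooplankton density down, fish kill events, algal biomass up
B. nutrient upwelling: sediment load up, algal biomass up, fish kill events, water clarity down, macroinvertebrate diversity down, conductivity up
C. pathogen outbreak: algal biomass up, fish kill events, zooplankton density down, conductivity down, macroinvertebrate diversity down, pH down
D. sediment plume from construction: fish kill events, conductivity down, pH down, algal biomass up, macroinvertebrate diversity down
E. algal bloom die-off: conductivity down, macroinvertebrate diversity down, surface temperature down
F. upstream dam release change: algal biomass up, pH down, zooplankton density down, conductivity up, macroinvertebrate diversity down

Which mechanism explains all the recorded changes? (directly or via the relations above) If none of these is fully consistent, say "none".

Per-candidate check:
(A) acid deposition event — fish kill events match; algal biomass up match; macroinvertebrate diversity down miss; pH down match; conductivity up match
(B) nutrient upwelling — accounts for every observation (pH down by algal biomass up → zooplankton density down → pH down)
(C) pathogen outbreak — fails on conductivity up (predicts conductivity down, not conductivity up)
(D) sediment plume from construction — fails on conductivity up (predicts conductivity down, not conductivity up)
(E) algal bloom die-off — fish kill events miss; algal biomass up miss; macroinvertebrate diversity down match; pH down miss; conductivity up miss
(F) upstream dam release change — does not account for fish kill events
(B) is the only candidate with no mismatches.

B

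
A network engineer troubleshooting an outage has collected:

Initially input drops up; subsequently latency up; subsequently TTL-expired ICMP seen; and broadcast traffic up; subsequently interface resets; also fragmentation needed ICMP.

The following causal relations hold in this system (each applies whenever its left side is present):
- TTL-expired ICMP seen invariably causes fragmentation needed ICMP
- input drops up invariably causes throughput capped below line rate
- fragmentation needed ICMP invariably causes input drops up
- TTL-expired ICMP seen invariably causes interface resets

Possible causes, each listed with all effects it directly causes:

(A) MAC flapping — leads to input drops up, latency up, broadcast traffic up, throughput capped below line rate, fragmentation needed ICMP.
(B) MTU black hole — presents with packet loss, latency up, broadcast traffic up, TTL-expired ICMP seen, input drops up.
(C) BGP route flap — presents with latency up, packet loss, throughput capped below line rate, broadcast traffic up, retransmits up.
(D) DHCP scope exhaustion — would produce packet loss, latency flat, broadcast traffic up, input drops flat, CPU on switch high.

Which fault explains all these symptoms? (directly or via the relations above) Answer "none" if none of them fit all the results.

B

Testing each hypothesis:
(A) MAC flapping — does not account for TTL-expired ICMP seen, interface resets
(B) MTU black hole — input drops up ✓; latency up ✓; TTL-expired ICMP seen ✓; broadcast traffic up ✓; interface resets ✓ (through TTL-expired ICMP seen → interface resets); fragmentation needed ICMP ✓ (through TTL-expired ICMP seen → fragmentation needed ICMP)
(C) BGP route flap — input drops up ✗; latency up ✓; TTL-expired ICMP seen ✗; broadcast traffic up ✓; interface resets ✗; fragmentation needed ICMP ✗
(D) DHCP scope exhaustion — input drops up ✗; latency up ✗; TTL-expired ICMP seen ✗; broadcast traffic up ✓; interface resets ✗; fragmentation needed ICMP ✗
Only (B) is consistent with every observation.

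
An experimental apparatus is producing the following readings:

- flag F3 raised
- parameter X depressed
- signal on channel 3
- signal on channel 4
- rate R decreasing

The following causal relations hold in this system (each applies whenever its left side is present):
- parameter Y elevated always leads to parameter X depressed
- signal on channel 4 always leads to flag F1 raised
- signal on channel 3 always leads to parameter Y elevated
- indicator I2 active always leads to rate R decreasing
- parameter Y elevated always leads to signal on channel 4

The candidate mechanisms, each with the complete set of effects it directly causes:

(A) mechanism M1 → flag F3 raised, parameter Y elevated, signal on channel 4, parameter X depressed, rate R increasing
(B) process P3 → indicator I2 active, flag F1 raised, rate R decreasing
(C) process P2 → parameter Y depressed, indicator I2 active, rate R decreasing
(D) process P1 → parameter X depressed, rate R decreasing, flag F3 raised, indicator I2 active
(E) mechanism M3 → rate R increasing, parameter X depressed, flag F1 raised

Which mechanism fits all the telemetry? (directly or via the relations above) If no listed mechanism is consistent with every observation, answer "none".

none

Per-candidate check:
(A) mechanism M1 — flag F3 raised +; parameter X depressed +; signal on channel 3 -; signal on channel 4 +; rate R decreasing -
(B) process P3 — flag F3 raised -; parameter X depressed -; signal on channel 3 -; signal on channel 4 -; rate R decreasing +
(C) process P2 — does not account for flag F3 raised, parameter X depressed, signal on channel 3, signal on channel 4
(D) process P1 — does not account for signal on channel 3, signal on channel 4
(E) mechanism M3 — fails on flag F3 raised, signal on channel 3, signal on channel 4, rate R decreasing (predicts rate R increasing, not rate R decreasing)
None of the listed candidates fits everything.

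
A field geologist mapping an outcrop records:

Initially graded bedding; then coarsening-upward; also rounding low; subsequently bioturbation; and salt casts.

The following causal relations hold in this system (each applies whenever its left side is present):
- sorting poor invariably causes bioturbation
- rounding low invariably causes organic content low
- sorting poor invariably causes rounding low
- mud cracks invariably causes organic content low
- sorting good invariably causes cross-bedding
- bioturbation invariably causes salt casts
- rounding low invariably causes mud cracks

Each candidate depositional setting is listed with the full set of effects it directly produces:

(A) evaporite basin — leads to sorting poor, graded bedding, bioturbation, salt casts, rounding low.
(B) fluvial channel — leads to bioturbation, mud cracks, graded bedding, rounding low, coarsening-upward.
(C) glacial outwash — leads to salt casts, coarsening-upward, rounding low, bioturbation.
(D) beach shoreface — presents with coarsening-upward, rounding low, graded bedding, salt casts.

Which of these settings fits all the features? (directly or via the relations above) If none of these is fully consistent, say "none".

B

Testing each hypothesis:
(A) evaporite basin — graded bedding match; coarsening-upward miss; rounding low match; bioturbation match; salt casts match
(B) fluvial channel — graded bedding match; coarsening-upward match; rounding low match; bioturbation match; salt casts match (via bioturbation → salt casts)
(C) glacial outwash — does not account for graded bedding
(D) beach shoreface — does not account for bioturbation
(B) is the only candidate with no mismatches.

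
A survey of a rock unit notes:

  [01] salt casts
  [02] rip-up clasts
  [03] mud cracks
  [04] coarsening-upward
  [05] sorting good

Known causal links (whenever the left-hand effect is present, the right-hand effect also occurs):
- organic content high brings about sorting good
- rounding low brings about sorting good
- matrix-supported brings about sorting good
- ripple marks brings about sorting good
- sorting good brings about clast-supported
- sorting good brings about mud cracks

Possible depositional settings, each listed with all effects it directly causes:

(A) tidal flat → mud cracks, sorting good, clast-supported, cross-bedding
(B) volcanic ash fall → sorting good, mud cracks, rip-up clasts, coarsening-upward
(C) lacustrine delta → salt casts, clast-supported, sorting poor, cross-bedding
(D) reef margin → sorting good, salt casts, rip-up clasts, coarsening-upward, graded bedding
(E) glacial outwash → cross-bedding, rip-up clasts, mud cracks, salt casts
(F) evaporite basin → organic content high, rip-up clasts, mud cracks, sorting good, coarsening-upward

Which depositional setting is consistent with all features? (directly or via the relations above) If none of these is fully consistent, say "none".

Checking each candidate against the observations:
(A) tidal flat — salt casts miss; rip-up clasts miss; mud cracks match; coarsening-upward miss; sorting good match
(B) volcanic ash fall — does not account for salt casts
(C) lacustrine delta — salt casts match; rip-up clasts miss; mud cracks miss; coarsening-upward miss; sorting good miss
(D) reef margin — accounts for every observation (mud cracks through sorting good → mud cracks)
(E) glacial outwash — does not account for coarsening-upward, sorting good
(F) evaporite basin — does not account for salt casts
(D) alone accounts for all the evidence.

D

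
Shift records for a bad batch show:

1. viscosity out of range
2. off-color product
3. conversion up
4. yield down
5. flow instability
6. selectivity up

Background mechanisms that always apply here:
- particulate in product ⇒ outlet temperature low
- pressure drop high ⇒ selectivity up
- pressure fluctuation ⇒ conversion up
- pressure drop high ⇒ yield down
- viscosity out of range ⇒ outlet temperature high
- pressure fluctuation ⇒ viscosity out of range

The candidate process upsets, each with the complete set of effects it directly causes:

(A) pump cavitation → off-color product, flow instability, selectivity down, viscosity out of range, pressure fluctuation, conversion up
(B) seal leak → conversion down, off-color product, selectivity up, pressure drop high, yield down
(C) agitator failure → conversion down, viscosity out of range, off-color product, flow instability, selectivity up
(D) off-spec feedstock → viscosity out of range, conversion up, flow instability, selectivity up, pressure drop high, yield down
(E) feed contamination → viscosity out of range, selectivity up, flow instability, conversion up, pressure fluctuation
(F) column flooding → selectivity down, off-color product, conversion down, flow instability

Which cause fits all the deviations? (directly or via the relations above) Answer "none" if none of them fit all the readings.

none

For each candidate, compare predicted effects to what was observed:
(A) pump cavitation — fails on yield down, selectivity up (predicts selectivity down, not selectivity up)
(B) seal leak — viscosity out of range -; off-color product +; conversion up -; yield down +; flow instability -; selectivity up +
(C) agitator failure — fails on conversion up, yield down (predicts conversion down, not conversion up)
(D) off-spec feedstock — viscosity out of range +; off-color product -; conversion up +; yield down +; flow instability +; selectivity up +
(E) feed contamination — does not account for off-color product, yield down
(F) column flooding — viscosity out of range -; off-color product +; conversion up -; yield down -; flow instability +; selectivity up -
None of the listed candidates fits everything.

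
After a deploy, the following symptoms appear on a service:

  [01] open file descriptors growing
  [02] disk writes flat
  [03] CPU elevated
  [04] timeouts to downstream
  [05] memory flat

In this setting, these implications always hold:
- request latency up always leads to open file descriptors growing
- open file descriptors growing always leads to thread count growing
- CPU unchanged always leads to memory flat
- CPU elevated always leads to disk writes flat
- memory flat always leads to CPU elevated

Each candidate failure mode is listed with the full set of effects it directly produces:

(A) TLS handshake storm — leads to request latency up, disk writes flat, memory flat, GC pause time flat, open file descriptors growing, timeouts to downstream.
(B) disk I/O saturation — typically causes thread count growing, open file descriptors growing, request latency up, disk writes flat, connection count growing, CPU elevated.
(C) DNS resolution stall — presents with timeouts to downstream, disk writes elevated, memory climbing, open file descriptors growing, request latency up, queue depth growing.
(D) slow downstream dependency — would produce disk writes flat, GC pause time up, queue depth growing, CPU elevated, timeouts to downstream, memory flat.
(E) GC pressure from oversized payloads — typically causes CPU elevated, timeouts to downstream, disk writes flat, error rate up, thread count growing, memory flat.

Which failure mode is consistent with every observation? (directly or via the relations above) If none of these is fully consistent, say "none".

A

For each candidate, compare predicted effects to what was observed:
(A) TLS handshake storm — open file descriptors growing yes; disk writes flat yes; CPU elevated yes (by memory flat → CPU elevated); timeouts to downstream yes; memory flat yes
(B) disk I/O saturation — does not account for timeouts to downstream, memory flat
(C) DNS resolution stall — open file descriptors growing yes; disk writes flat NO; CPU elevated NO; timeouts to downstream yes; memory flat NO
(D) slow downstream dependency — open file descriptors growing NO; disk writes flat yes; CPU elevated yes; timeouts to downstream yes; memory flat yes
(E) GC pressure from oversized payloads — open file descriptors growing NO; disk writes flat yes; CPU elevated yes; timeouts to downstream yes; memory flat yes
(A) alone accounts for all the evidence.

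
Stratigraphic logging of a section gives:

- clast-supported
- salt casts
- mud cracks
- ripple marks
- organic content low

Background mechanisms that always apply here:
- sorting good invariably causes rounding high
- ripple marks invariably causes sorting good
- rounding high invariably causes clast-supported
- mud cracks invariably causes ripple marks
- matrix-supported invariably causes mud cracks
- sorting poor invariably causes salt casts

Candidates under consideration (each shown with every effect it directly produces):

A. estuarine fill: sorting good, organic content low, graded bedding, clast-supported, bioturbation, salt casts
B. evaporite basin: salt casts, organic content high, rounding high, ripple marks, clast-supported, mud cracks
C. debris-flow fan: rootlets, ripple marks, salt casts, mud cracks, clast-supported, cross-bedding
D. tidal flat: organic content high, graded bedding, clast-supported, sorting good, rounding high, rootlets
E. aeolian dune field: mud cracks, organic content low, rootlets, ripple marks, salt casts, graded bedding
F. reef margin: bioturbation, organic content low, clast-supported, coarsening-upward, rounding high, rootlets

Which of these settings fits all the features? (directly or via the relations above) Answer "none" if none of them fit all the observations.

Checking each candidate against the observations:
(A) estuarine fill — does not account for mud cracks, ripple marks
(B) evaporite basin — clast-supported ✓; salt casts ✓; mud cracks ✓; ripple marks ✓; organic content low ✗
(C) debris-flow fan — clast-supported ✓; salt casts ✓; mud cracks ✓; ripple marks ✓; organic content low ✗
(D) tidal flat — clast-supported ✓; salt casts ✗; mud cracks ✗; ripple marks ✗; organic content low ✗
(E) aeolian dune field — accounts for every observation (clast-supported through ripple marks → sorting good → rounding high → clast-supported)
(F) reef margin — does not account for salt casts, mud cracks, ripple marks
(E) is the only candidate with no mismatches.

E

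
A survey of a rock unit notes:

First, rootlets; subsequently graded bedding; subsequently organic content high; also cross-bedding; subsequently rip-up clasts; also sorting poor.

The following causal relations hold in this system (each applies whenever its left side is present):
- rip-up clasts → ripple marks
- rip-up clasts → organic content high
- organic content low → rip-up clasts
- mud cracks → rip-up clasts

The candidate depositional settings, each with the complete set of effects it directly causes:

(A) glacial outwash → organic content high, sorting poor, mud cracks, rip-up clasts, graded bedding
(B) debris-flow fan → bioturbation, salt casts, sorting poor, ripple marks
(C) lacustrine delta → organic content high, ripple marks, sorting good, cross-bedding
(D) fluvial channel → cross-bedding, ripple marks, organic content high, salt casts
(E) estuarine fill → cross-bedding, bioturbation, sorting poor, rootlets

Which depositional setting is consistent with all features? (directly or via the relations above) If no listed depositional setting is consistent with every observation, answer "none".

none

Checking each candidate against the observations:
(A) glacial outwash — rootlets ✗; graded bedding ✓; organic content high ✓; cross-bedding ✗; rip-up clasts ✓; sorting poor ✓
(B) debris-flow fan — rootlets ✗; graded bedding ✗; organic content high ✗; cross-bedding ✗; rip-up clasts ✗; sorting poor ✓
(C) lacustrine delta — fails on rootlets, graded bedding, rip-up clasts, sorting poor (predicts sorting good, not sorting poor)
(D) fluvial channel — rootlets ✗; graded bedding ✗; organic content high ✓; cross-bedding ✓; rip-up clasts ✗; sorting poor ✗
(E) estuarine fill — rootlets ✓; graded bedding ✗; organic content high ✗; cross-bedding ✓; rip-up clasts ✗; sorting poor ✓
None of the listed candidates fits everything.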